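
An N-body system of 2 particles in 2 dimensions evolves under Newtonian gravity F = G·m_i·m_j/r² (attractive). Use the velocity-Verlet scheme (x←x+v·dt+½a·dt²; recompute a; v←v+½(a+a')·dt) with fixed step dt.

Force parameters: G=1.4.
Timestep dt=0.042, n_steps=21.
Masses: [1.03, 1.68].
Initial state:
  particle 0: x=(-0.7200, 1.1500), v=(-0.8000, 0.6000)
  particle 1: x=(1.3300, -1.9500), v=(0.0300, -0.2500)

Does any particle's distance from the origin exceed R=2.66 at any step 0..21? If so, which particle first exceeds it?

no

step 0: x0=(-0.7200, 1.1500) x1=(1.3300, -1.9500)
step 1: x0=(-0.7535, 1.1751) x1=(1.3312, -1.9604)
step 2: x0=(-0.7869, 1.1999) x1=(1.3323, -1.9707)
step 3: x0=(-0.8201, 1.2245) x1=(1.3333, -1.9808)
step 4: x0=(-0.8531, 1.2489) x1=(1.3342, -1.9908)
step 5: x0=(-0.8860, 1.2730) x1=(1.3351, -2.0007)
step 6: x0=(-0.9187, 1.2969) x1=(1.3358, -2.0104)
step 7: x0=(-0.9513, 1.3206) x1=(1.3365, -2.0200)
step 8: x0=(-0.9838, 1.3441) x1=(1.3370, -2.0294)
step 9: x0=(-1.0161, 1.3674) x1=(1.3375, -2.0387)
step 10: x0=(-1.0483, 1.3905) x1=(1.3379, -2.0480)
step 11: x0=(-1.0803, 1.4134) x1=(1.3382, -2.0570)
step 12: x0=(-1.1122, 1.4361) x1=(1.3384, -2.0660)
step 13: x0=(-1.1440, 1.4586) x1=(1.3385, -2.0749)
step 14: x0=(-1.1756, 1.4810) x1=(1.3386, -2.0836)
step 15: x0=(-1.2072, 1.5031) x1=(1.3386, -2.0923)
step 16: x0=(-1.2386, 1.5251) x1=(1.3385, -2.1008)
step 17: x0=(-1.2698, 1.5469) x1=(1.3383, -2.1092)
step 18: x0=(-1.3010, 1.5686) x1=(1.3381, -2.1175)
step 19: x0=(-1.3320, 1.5901) x1=(1.3378, -2.1258)
step 20: x0=(-1.3630, 1.6114) x1=(1.3374, -2.1339)
step 21: x0=(-1.3938, 1.6326) x1=(1.3369, -2.1419)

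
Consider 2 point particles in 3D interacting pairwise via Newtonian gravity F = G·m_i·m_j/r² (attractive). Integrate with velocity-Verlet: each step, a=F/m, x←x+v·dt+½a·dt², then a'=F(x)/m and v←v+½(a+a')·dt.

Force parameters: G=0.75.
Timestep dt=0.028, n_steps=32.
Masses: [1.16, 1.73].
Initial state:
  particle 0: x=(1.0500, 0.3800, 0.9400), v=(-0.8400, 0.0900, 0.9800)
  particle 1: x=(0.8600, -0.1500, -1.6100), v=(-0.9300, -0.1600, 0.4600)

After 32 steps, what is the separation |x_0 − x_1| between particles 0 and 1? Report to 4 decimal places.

3.0060

step 0: x0=(1.0500, 0.3800, 0.9400) x1=(0.8600, -0.1500, -1.6100)
step 1: x0=(1.0265, 0.3825, 0.9674) x1=(0.8340, -0.1545, -1.5971)
step 2: x0=(1.0029, 0.3850, 0.9946) x1=(0.8079, -0.1589, -1.5840)
step 3: x0=(0.9794, 0.3874, 1.0217) x1=(0.7819, -0.1633, -1.5709)
step 4: x0=(0.9558, 0.3898, 1.0486) x1=(0.7559, -0.1678, -1.5577)
step 5: x0=(0.9323, 0.3922, 1.0754) x1=(0.7299, -0.1721, -1.5444)
step 6: x0=(0.9087, 0.3946, 1.1021) x1=(0.7039, -0.1765, -1.5310)
step 7: x0=(0.8851, 0.3969, 1.1286) x1=(0.6779, -0.1809, -1.5175)
step 8: x0=(0.8615, 0.3992, 1.1550) x1=(0.6519, -0.1852, -1.5039)
step 9: x0=(0.8379, 0.4015, 1.1813) x1=(0.6259, -0.1895, -1.4903)
step 10: x0=(0.8143, 0.4037, 1.2074) x1=(0.6000, -0.1938, -1.4765)
step 11: x0=(0.7906, 0.4059, 1.2334) x1=(0.5740, -0.1981, -1.4627)
step 12: x0=(0.7670, 0.4081, 1.2593) x1=(0.5480, -0.2023, -1.4487)
step 13: x0=(0.7433, 0.4103, 1.2850) x1=(0.5221, -0.2066, -1.4347)
step 14: x0=(0.7197, 0.4124, 1.3106) x1=(0.4961, -0.2108, -1.4206)
step 15: x0=(0.6960, 0.4145, 1.3361) x1=(0.4702, -0.2150, -1.4064)
step 16: x0=(0.6723, 0.4165, 1.3615) x1=(0.4443, -0.2191, -1.3921)
step 17: x0=(0.6486, 0.4186, 1.3867) x1=(0.4183, -0.2233, -1.3778)
step 18: x0=(0.6249, 0.4206, 1.4119) x1=(0.3924, -0.2274, -1.3634)
step 19: x0=(0.6012, 0.4226, 1.4369) x1=(0.3665, -0.2316, -1.3488)
step 20: x0=(0.5775, 0.4245, 1.4617) x1=(0.3406, -0.2357, -1.3343)
step 21: x0=(0.5538, 0.4264, 1.4865) x1=(0.3147, -0.2397, -1.3196)
step 22: x0=(0.5300, 0.4283, 1.5111) x1=(0.2888, -0.2438, -1.3048)
step 23: x0=(0.5063, 0.4302, 1.5357) x1=(0.2629, -0.2478, -1.2900)
step 24: x0=(0.4825, 0.4321, 1.5601) x1=(0.2371, -0.2519, -1.2751)
step 25: x0=(0.4587, 0.4339, 1.5844) x1=(0.2112, -0.2559, -1.2601)
step 26: x0=(0.4349, 0.4357, 1.6086) x1=(0.1853, -0.2599, -1.2450)
step 27: x0=(0.4111, 0.4374, 1.6326) x1=(0.1595, -0.2638, -1.2299)
step 28: x0=(0.3873, 0.4391, 1.6566) x1=(0.1336, -0.2678, -1.2147)
step 29: x0=(0.3635, 0.4408, 1.6805) x1=(0.1078, -0.2717, -1.1994)
step 30: x0=(0.3397, 0.4425, 1.7042) x1=(0.0819, -0.2756, -1.1840)
step 31: x0=(0.3159, 0.4442, 1.7278) x1=(0.0561, -0.2795, -1.1686)
step 32: x0=(0.2920, 0.4458, 1.7513) x1=(0.0303, -0.2834, -1.1531)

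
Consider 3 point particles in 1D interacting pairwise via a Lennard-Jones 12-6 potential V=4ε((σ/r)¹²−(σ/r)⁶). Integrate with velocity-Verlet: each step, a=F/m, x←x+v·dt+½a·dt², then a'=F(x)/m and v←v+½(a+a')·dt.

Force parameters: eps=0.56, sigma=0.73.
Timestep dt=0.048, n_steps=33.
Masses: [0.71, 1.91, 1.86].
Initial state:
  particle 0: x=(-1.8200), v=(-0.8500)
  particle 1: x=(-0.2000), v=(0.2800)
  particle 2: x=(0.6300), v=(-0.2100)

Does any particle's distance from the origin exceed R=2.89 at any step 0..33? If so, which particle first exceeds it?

step 0: x0=(-1.8200) x1=(-0.2000) x2=(0.6300)
step 1: x0=(-1.8607) x1=(-0.1863) x2=(0.6196)
step 2: x0=(-1.9012) x1=(-0.1738) x2=(0.6103)
step 3: x0=(-1.9415) x1=(-0.1654) x2=(0.6053)
step 4: x0=(-1.9817) x1=(-0.1638) x2=(0.6072)
step 5: x0=(-2.0218) x1=(-0.1690) x2=(0.6159)
step 6: x0=(-2.0619) x1=(-0.1781) x2=(0.6287)
step 7: x0=(-2.1018) x1=(-0.1883) x2=(0.6426)
step 8: x0=(-2.1416) x1=(-0.1978) x2=(0.6557)
step 9: x0=(-2.1814) x1=(-0.2058) x2=(0.6672)
step 10: x0=(-2.2211) x1=(-0.2117) x2=(0.6766)
step 11: x0=(-2.2608) x1=(-0.2155) x2=(0.6838)
step 12: x0=(-2.3004) x1=(-0.2172) x2=(0.6888)
step 13: x0=(-2.3400) x1=(-0.2166) x2=(0.6914)
step 14: x0=(-2.3796) x1=(-0.2138) x2=(0.6918)
step 15: x0=(-2.4191) x1=(-0.2088) x2=(0.6899)
step 16: x0=(-2.4586) x1=(-0.2016) x2=(0.6858)
step 17: x0=(-2.4980) x1=(-0.1923) x2=(0.6794)
step 18: x0=(-2.5375) x1=(-0.1810) x2=(0.6710)
step 19: x0=(-2.5769) x1=(-0.1681) x2=(0.6610)
step 20: x0=(-2.6163) x1=(-0.1546) x2=(0.6503)
step 21: x0=(-2.6557) x1=(-0.1424) x2=(0.6409)
step 22: x0=(-2.6951) x1=(-0.1344) x2=(0.6359)
step 23: x0=(-2.7345) x1=(-0.1332) x2=(0.6379)
step 24: x0=(-2.7738) x1=(-0.1387) x2=(0.6467)
step 25: x0=(-2.8132) x1=(-0.1481) x2=(0.6595)
step 26: x0=(-2.8525) x1=(-0.1584) x2=(0.6733)
step 27: x0=(-2.8918) x1=(-0.1680) x2=(0.6863)
step 28: x0=(-2.9312) x1=(-0.1760) x2=(0.6976)
step 29: x0=(-2.9705) x1=(-0.1819) x2=(0.7069)
step 30: x0=(-3.0098) x1=(-0.1857) x2=(0.7139)
step 31: x0=(-3.0491) x1=(-0.1873) x2=(0.7187)
step 32: x0=(-3.0884) x1=(-0.1867) x2=(0.7212)
step 33: x0=(-3.1277) x1=(-0.1838) x2=(0.7214)

yes, particle 0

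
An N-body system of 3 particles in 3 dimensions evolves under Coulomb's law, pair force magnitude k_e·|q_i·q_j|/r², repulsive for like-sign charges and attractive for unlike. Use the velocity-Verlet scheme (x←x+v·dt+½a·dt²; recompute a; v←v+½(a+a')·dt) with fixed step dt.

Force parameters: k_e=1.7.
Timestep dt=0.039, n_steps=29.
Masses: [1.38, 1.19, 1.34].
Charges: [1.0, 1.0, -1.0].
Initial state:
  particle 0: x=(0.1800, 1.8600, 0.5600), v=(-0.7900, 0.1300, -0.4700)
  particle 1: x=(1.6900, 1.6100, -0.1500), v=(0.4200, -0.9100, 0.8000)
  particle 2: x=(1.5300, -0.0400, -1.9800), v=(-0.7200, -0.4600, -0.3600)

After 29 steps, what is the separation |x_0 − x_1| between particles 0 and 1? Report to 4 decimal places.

3.6029

step 0: x0=(0.1800, 1.8600, 0.5600) x1=(1.6900, 1.6100, -0.1500) x2=(1.5300, -0.0400, -1.9800)
step 1: x0=(0.1489, 1.8651, 0.5418) x1=(1.7067, 1.5743, -0.1191) x2=(1.5019, -0.0578, -1.9939)
step 2: x0=(0.1173, 1.8702, 0.5236) x1=(1.7241, 1.5383, -0.0887) x2=(1.4738, -0.0753, -2.0074)
step 3: x0=(0.0852, 1.8753, 0.5056) x1=(1.7420, 1.5019, -0.0589) x2=(1.4456, -0.0925, -2.0205)
step 4: x0=(0.0527, 1.8805, 0.4877) x1=(1.7606, 1.4652, -0.0295) x2=(1.4174, -0.1094, -2.0334)
step 5: x0=(0.0196, 1.8857, 0.4698) x1=(1.7797, 1.4281, -0.0006) x2=(1.3892, -0.1261, -2.0458)
step 6: x0=(-0.0138, 1.8909, 0.4519) x1=(1.7993, 1.3907, 0.0280) x2=(1.3609, -0.1425, -2.0580)
step 7: x0=(-0.0477, 1.8962, 0.4340) x1=(1.8195, 1.3530, 0.0561) x2=(1.3327, -0.1587, -2.0698)
step 8: x0=(-0.0820, 1.9015, 0.4161) x1=(1.8401, 1.3149, 0.0839) x2=(1.3044, -0.1746, -2.0812)
step 9: x0=(-0.1166, 1.9069, 0.3982) x1=(1.8611, 1.2765, 0.1114) x2=(1.2761, -0.1902, -2.0924)
step 10: x0=(-0.1516, 1.9123, 0.3802) x1=(1.8826, 1.2378, 0.1386) x2=(1.2479, -0.2057, -2.1032)
step 11: x0=(-0.1869, 1.9177, 0.3622) x1=(1.9044, 1.1988, 0.1654) x2=(1.2196, -0.2209, -2.1137)
step 12: x0=(-0.2225, 1.9232, 0.3441) x1=(1.9265, 1.1595, 0.1921) x2=(1.1913, -0.2358, -2.1239)
step 13: x0=(-0.2584, 1.9287, 0.3259) x1=(1.9490, 1.1199, 0.2184) x2=(1.1630, -0.2506, -2.1338)
step 14: x0=(-0.2945, 1.9342, 0.3076) x1=(1.9718, 1.0801, 0.2445) x2=(1.1348, -0.2652, -2.1434)
step 15: x0=(-0.3309, 1.9398, 0.2893) x1=(1.9948, 1.0400, 0.2704) x2=(1.1065, -0.2795, -2.1527)
step 16: x0=(-0.3675, 1.9454, 0.2708) x1=(2.0181, 0.9997, 0.2960) x2=(1.0783, -0.2937, -2.1617)
step 17: x0=(-0.4043, 1.9510, 0.2523) x1=(2.0416, 0.9591, 0.3215) x2=(1.0500, -0.3077, -2.1704)
step 18: x0=(-0.4413, 1.9566, 0.2336) x1=(2.0654, 0.9183, 0.3467) x2=(1.0218, -0.3215, -2.1788)
step 19: x0=(-0.4785, 1.9622, 0.2149) x1=(2.0893, 0.8773, 0.3718) x2=(0.9936, -0.3351, -2.1869)
step 20: x0=(-0.5159, 1.9678, 0.1960) x1=(2.1134, 0.8361, 0.3967) x2=(0.9654, -0.3485, -2.1948)
step 21: x0=(-0.5534, 1.9734, 0.1770) x1=(2.1376, 0.7947, 0.4214) x2=(0.9373, -0.3618, -2.2024)
step 22: x0=(-0.5910, 1.9790, 0.1580) x1=(2.1620, 0.7532, 0.4459) x2=(0.9091, -0.3748, -2.2098)
step 23: x0=(-0.6288, 1.9846, 0.1388) x1=(2.1865, 0.7114, 0.4703) x2=(0.8810, -0.3878, -2.2168)
step 24: x0=(-0.6667, 1.9902, 0.1195) x1=(2.2111, 0.6695, 0.4945) x2=(0.8529, -0.4005, -2.2237)
step 25: x0=(-0.7047, 1.9958, 0.1001) x1=(2.2358, 0.6274, 0.5185) x2=(0.8248, -0.4132, -2.2303)
step 26: x0=(-0.7427, 2.0014, 0.0805) x1=(2.2606, 0.5852, 0.5424) x2=(0.7967, -0.4256, -2.2366)
step 27: x0=(-0.7809, 2.0069, 0.0609) x1=(2.2855, 0.5428, 0.5662) x2=(0.7686, -0.4379, -2.2427)
step 28: x0=(-0.8192, 2.0125, 0.0412) x1=(2.3105, 0.5003, 0.5898) x2=(0.7406, -0.4501, -2.2486)
step 29: x0=(-0.8575, 2.0180, 0.0213) x1=(2.3356, 0.4577, 0.6133) x2=(0.7126, -0.4622, -2.2542)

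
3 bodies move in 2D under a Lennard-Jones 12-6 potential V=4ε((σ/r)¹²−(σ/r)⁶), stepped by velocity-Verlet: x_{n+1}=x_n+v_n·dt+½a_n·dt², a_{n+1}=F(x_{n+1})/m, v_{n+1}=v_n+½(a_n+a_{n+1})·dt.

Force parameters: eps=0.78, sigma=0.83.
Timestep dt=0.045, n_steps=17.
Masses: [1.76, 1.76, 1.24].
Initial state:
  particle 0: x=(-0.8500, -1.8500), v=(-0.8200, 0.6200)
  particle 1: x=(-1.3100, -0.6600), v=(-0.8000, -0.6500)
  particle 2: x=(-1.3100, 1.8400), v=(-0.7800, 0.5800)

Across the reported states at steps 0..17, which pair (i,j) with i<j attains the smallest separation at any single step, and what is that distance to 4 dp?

pair (0,1), distance 0.8183

step 0: x0=(-0.8500, -1.8500) x1=(-1.3100, -0.6600) x2=(-1.3100, 1.8400)
step 1: x0=(-0.8871, -1.8216) x1=(-1.3458, -0.6898) x2=(-1.3451, 1.8661)
step 2: x0=(-0.9247, -1.7919) x1=(-1.3811, -0.7208) x2=(-1.3802, 1.8922)
step 3: x0=(-0.9630, -1.7605) x1=(-1.4157, -0.7535) x2=(-1.4153, 1.9182)
step 4: x0=(-1.0023, -1.7271) x1=(-1.4493, -0.7882) x2=(-1.4504, 1.9443)
step 5: x0=(-1.0426, -1.6914) x1=(-1.4819, -0.8252) x2=(-1.4855, 1.9703)
step 6: x0=(-1.0839, -1.6540) x1=(-1.5135, -0.8640) x2=(-1.5206, 1.9964)
step 7: x0=(-1.1234, -1.6196) x1=(-1.5469, -0.8996) x2=(-1.5557, 2.0224)
step 8: x0=(-1.1513, -1.6050) x1=(-1.5919, -0.9155) x2=(-1.5908, 2.0484)
step 9: x0=(-1.1610, -1.6189) x1=(-1.6551, -0.9029) x2=(-1.6259, 2.0744)
step 10: x0=(-1.1653, -1.6406) x1=(-1.7237, -0.8825) x2=(-1.6610, 2.1004)
step 11: x0=(-1.1701, -1.6618) x1=(-1.7918, -0.8626) x2=(-1.6961, 2.1264)
step 12: x0=(-1.1763, -1.6810) x1=(-1.8585, -0.8447) x2=(-1.7312, 2.1524)
step 13: x0=(-1.1841, -1.6983) x1=(-1.9236, -0.8286) x2=(-1.7663, 2.1784)
step 14: x0=(-1.1932, -1.7141) x1=(-1.9874, -0.8141) x2=(-1.8014, 2.2044)
step 15: x0=(-1.2033, -1.7287) x1=(-2.0502, -0.8007) x2=(-1.8365, 2.2304)
step 16: x0=(-1.2142, -1.7425) x1=(-2.1122, -0.7882) x2=(-1.8716, 2.2564)
step 17: x0=(-1.2257, -1.7556) x1=(-2.1736, -0.7764) x2=(-1.9067, 2.2823)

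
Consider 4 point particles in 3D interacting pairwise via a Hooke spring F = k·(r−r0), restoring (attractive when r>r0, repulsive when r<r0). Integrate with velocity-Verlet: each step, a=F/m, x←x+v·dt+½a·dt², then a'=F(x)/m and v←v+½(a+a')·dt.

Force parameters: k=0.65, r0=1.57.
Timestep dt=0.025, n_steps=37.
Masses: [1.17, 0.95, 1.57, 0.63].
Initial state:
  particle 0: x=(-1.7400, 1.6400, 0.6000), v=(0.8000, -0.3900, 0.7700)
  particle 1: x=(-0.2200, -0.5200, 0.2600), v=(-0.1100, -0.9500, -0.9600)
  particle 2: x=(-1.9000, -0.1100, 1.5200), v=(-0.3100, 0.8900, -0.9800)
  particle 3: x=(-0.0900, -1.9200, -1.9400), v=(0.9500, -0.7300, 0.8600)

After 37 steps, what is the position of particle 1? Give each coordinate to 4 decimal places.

(-0.6130, -1.1062, -0.5253)

step 0: x0=(-1.7400, 1.6400, 0.6000) x1=(-0.2200, -0.5200, 0.2600) x2=(-1.9000, -0.1100, 1.5200) x3=(-0.0900, -1.9200, -1.9400)
step 1: x0=(-1.7197, 1.6296, 0.6190) x1=(-0.2230, -0.5437, 0.2359) x2=(-1.9075, -0.0879, 1.4951) x3=(-0.0670, -1.9369, -1.9170)
step 2: x0=(-1.6988, 1.6180, 0.6374) x1=(-0.2264, -0.5671, 0.2117) x2=(-1.9146, -0.0660, 1.4696) x3=(-0.0455, -1.9512, -1.8909)
step 3: x0=(-1.6774, 1.6051, 0.6551) x1=(-0.2302, -0.5903, 0.1873) x2=(-1.9213, -0.0444, 1.4434) x3=(-0.0255, -1.9629, -1.8619)
step 4: x0=(-1.6553, 1.5911, 0.6723) x1=(-0.2344, -0.6133, 0.1629) x2=(-1.9276, -0.0230, 1.4165) x3=(-0.0070, -1.9719, -1.8299)
step 5: x0=(-1.6327, 1.5758, 0.6889) x1=(-0.2391, -0.6361, 0.1384) x2=(-1.9333, -0.0020, 1.3890) x3=(0.0099, -1.9784, -1.7952)
step 6: x0=(-1.6096, 1.5593, 0.7048) x1=(-0.2442, -0.6585, 0.1139) x2=(-1.9387, 0.0187, 1.3608) x3=(0.0253, -1.9822, -1.7576)
step 7: x0=(-1.5859, 1.5416, 0.7201) x1=(-0.2497, -0.6807, 0.0894) x2=(-1.9436, 0.0390, 1.3320) x3=(0.0391, -1.9834, -1.7174)
step 8: x0=(-1.5616, 1.5228, 0.7348) x1=(-0.2556, -0.7026, 0.0649) x2=(-1.9480, 0.0590, 1.3027) x3=(0.0514, -1.9820, -1.6746)
step 9: x0=(-1.5367, 1.5029, 0.7489) x1=(-0.2620, -0.7241, 0.0405) x2=(-1.9520, 0.0786, 1.2727) x3=(0.0622, -1.9782, -1.6292)
step 10: x0=(-1.5114, 1.4819, 0.7623) x1=(-0.2687, -0.7453, 0.0161) x2=(-1.9555, 0.0978, 1.2423) x3=(0.0714, -1.9718, -1.5814)
step 11: x0=(-1.4855, 1.4598, 0.7750) x1=(-0.2758, -0.7661, -0.0081) x2=(-1.9586, 0.1166, 1.2112) x3=(0.0792, -1.9630, -1.5313)
step 12: x0=(-1.4590, 1.4366, 0.7872) x1=(-0.2833, -0.7865, -0.0321) x2=(-1.9612, 0.1351, 1.1797) x3=(0.0854, -1.9518, -1.4789)
step 13: x0=(-1.4320, 1.4124, 0.7987) x1=(-0.2913, -0.8064, -0.0559) x2=(-1.9634, 0.1530, 1.1476) x3=(0.0902, -1.9383, -1.4244)
step 14: x0=(-1.4046, 1.3872, 0.8095) x1=(-0.2996, -0.8259, -0.0795) x2=(-1.9652, 0.1706, 1.1151) x3=(0.0935, -1.9225, -1.3679)
step 15: x0=(-1.3766, 1.3610, 0.8198) x1=(-0.3083, -0.8450, -0.1029) x2=(-1.9665, 0.1877, 1.0820) x3=(0.0954, -1.9045, -1.3095)
step 16: x0=(-1.3481, 1.3339, 0.8294) x1=(-0.3174, -0.8636, -0.1259) x2=(-1.9674, 0.2043, 1.0486) x3=(0.0959, -1.8843, -1.2493)
step 17: x0=(-1.3191, 1.3059, 0.8385) x1=(-0.3269, -0.8816, -0.1487) x2=(-1.9679, 0.2205, 1.0147) x3=(0.0951, -1.8621, -1.1874)
step 18: x0=(-1.2896, 1.2770, 0.8470) x1=(-0.3368, -0.8991, -0.1711) x2=(-1.9680, 0.2362, 0.9804) x3=(0.0929, -1.8379, -1.1239)
step 19: x0=(-1.2597, 1.2472, 0.8549) x1=(-0.3471, -0.9161, -0.1931) x2=(-1.9677, 0.2515, 0.9457) x3=(0.0895, -1.8118, -1.0590)
step 20: x0=(-1.2292, 1.2166, 0.8623) x1=(-0.3579, -0.9324, -0.2147) x2=(-1.9670, 0.2663, 0.9107) x3=(0.0850, -1.7839, -0.9927)
step 21: x0=(-1.1983, 1.1852, 0.8691) x1=(-0.3690, -0.9481, -0.2359) x2=(-1.9660, 0.2806, 0.8752) x3=(0.0792, -1.7543, -0.9252)
step 22: x0=(-1.1670, 1.1531, 0.8755) x1=(-0.3805, -0.9632, -0.2566) x2=(-1.9646, 0.2945, 0.8395) x3=(0.0724, -1.7232, -0.8566)
step 23: x0=(-1.1352, 1.1202, 0.8814) x1=(-0.3925, -0.9777, -0.2769) x2=(-1.9629, 0.3079, 0.8034) x3=(0.0646, -1.6905, -0.7869)
step 24: x0=(-1.1030, 1.0866, 0.8868) x1=(-0.4050, -0.9914, -0.2968) x2=(-1.9608, 0.3208, 0.7670) x3=(0.0559, -1.6564, -0.7163)
step 25: x0=(-1.0704, 1.0523, 0.8917) x1=(-0.4179, -1.0044, -0.3162) x2=(-1.9584, 0.3334, 0.7303) x3=(0.0463, -1.6210, -0.6449)
step 26: x0=(-1.0374, 1.0173, 0.8963) x1=(-0.4312, -1.0167, -0.3351) x2=(-1.9558, 0.3455, 0.6933) x3=(0.0359, -1.5845, -0.5727)
step 27: x0=(-1.0040, 0.9818, 0.9005) x1=(-0.4451, -1.0283, -0.3536) x2=(-1.9528, 0.3572, 0.6561) x3=(0.0249, -1.5469, -0.4998)
step 28: x0=(-0.9703, 0.9456, 0.9043) x1=(-0.4595, -1.0391, -0.3717) x2=(-1.9496, 0.3684, 0.6186) x3=(0.0134, -1.5083, -0.4262)
step 29: x0=(-0.9362, 0.9089, 0.9077) x1=(-0.4745, -1.0491, -0.3894) x2=(-1.9461, 0.3793, 0.5809) x3=(0.0013, -1.4688, -0.3519)
step 30: x0=(-0.9018, 0.8716, 0.9109) x1=(-0.4900, -1.0584, -0.4069) x2=(-1.9423, 0.3899, 0.5430) x3=(-0.0111, -1.4285, -0.2770)
step 31: x0=(-0.8671, 0.8338, 0.9138) x1=(-0.5061, -1.0670, -0.4241) x2=(-1.9383, 0.4000, 0.5049) x3=(-0.0238, -1.3874, -0.2014)
step 32: x0=(-0.8322, 0.7955, 0.9164) x1=(-0.5227, -1.0749, -0.4411) x2=(-1.9340, 0.4099, 0.4666) x3=(-0.0368, -1.3455, -0.1250)
step 33: x0=(-0.7970, 0.7567, 0.9187) x1=(-0.5399, -1.0822, -0.4581) x2=(-1.9296, 0.4194, 0.4282) x3=(-0.0500, -1.3030, -0.0480)
step 34: x0=(-0.7616, 0.7176, 0.9208) x1=(-0.5575, -1.0889, -0.4750) x2=(-1.9248, 0.4286, 0.3896) x3=(-0.0635, -1.2597, 0.0297)
step 35: x0=(-0.7260, 0.6780, 0.9227) x1=(-0.5756, -1.0951, -0.4918) x2=(-1.9199, 0.4374, 0.3508) x3=(-0.0772, -1.2158, 0.1080)
step 36: x0=(-0.6903, 0.6381, 0.9245) x1=(-0.5941, -1.1009, -0.5086) x2=(-1.9147, 0.4461, 0.3120) x3=(-0.0911, -1.1712, 0.1870)
step 37: x0=(-0.6544, 0.5979, 0.9260) x1=(-0.6130, -1.1062, -0.5253) x2=(-1.9093, 0.4544, 0.2731) x3=(-0.1053, -1.1260, 0.2664)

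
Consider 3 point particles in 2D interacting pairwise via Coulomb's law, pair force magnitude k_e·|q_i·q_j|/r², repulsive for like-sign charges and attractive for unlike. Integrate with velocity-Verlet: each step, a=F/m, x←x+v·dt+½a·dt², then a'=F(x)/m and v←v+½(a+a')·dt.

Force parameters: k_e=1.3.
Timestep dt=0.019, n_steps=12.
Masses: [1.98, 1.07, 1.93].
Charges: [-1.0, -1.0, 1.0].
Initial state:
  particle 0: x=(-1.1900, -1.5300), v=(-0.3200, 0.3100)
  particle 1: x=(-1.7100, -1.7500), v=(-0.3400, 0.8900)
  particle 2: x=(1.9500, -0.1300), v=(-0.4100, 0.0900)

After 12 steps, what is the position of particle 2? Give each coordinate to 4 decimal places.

(1.8541, -0.1105)

step 0: x0=(-1.1900, -1.5300) x1=(-1.7100, -1.7500) x2=(1.9500, -0.1300)
step 1: x0=(-1.1957, -1.5240) x1=(-1.7171, -1.7334) x2=(1.9422, -0.1283)
step 2: x0=(-1.2007, -1.5176) x1=(-1.7254, -1.7172) x2=(1.9344, -0.1266)
step 3: x0=(-1.2050, -1.5110) x1=(-1.7350, -1.7016) x2=(1.9265, -0.1249)
step 4: x0=(-1.2086, -1.5042) x1=(-1.7459, -1.6864) x2=(1.9186, -0.1233)
step 5: x0=(-1.2115, -1.4971) x1=(-1.7581, -1.6716) x2=(1.9106, -0.1216)
step 6: x0=(-1.2136, -1.4897) x1=(-1.7715, -1.6572) x2=(1.9027, -0.1200)
step 7: x0=(-1.2151, -1.4822) x1=(-1.7861, -1.6432) x2=(1.8947, -0.1184)
step 8: x0=(-1.2159, -1.4744) x1=(-1.8019, -1.6295) x2=(1.8866, -0.1168)
step 9: x0=(-1.2160, -1.4665) x1=(-1.8188, -1.6161) x2=(1.8786, -0.1152)
step 10: x0=(-1.2156, -1.4585) x1=(-1.8368, -1.6030) x2=(1.8704, -0.1136)
step 11: x0=(-1.2145, -1.4503) x1=(-1.8559, -1.5901) x2=(1.8623, -0.1121)
step 12: x0=(-1.2129, -1.4419) x1=(-1.8758, -1.5774) x2=(1.8541, -0.1105)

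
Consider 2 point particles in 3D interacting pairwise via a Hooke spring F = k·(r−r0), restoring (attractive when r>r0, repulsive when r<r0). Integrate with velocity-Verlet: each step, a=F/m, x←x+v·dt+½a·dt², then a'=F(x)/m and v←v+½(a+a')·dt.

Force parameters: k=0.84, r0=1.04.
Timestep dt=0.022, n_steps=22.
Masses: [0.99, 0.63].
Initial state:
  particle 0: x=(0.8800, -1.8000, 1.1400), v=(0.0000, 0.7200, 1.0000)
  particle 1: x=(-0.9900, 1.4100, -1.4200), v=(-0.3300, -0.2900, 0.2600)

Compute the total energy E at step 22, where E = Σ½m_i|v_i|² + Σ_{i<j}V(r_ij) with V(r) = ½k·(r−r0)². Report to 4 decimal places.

5.8950

step 0: x0=(0.8800, -1.8000, 1.1400) x1=(-0.9900, 1.4100, -1.4200)
step 1: x0=(0.8797, -1.7837, 1.1616) x1=(-0.9968, 1.4028, -1.4136)
step 2: x0=(0.8788, -1.7663, 1.1824) x1=(-1.0027, 1.3941, -1.4060)
step 3: x0=(0.8773, -1.7479, 1.2023) x1=(-1.0076, 1.3837, -1.3971)
step 4: x0=(0.8753, -1.7286, 1.2215) x1=(-1.0116, 1.3719, -1.3869)
step 5: x0=(0.8726, -1.7083, 1.2398) x1=(-1.0146, 1.3584, -1.3754)
step 6: x0=(0.8693, -1.6870, 1.2573) x1=(-1.0168, 1.3435, -1.3626)
step 7: x0=(0.8655, -1.6648, 1.2740) x1=(-1.0180, 1.3271, -1.3485)
step 8: x0=(0.8610, -1.6416, 1.2898) x1=(-1.0182, 1.3092, -1.3331)
step 9: x0=(0.8560, -1.6175, 1.3049) x1=(-1.0176, 1.2898, -1.3165)
step 10: x0=(0.8504, -1.5925, 1.3191) x1=(-1.0160, 1.2691, -1.2985)
step 11: x0=(0.8442, -1.5666, 1.3325) x1=(-1.0135, 1.2469, -1.2793)
step 12: x0=(0.8374, -1.5398, 1.3451) x1=(-1.0101, 1.2233, -1.2588)
step 13: x0=(0.8300, -1.5122, 1.3569) x1=(-1.0058, 1.1984, -1.2370)
step 14: x0=(0.8221, -1.4838, 1.3678) x1=(-1.0007, 1.1722, -1.2140)
step 15: x0=(0.8136, -1.4545, 1.3780) x1=(-0.9946, 1.1447, -1.1897)
step 16: x0=(0.8046, -1.4244, 1.3874) x1=(-0.9877, 1.1160, -1.1642)
step 17: x0=(0.7950, -1.3936, 1.3961) x1=(-0.9799, 1.0860, -1.1374)
step 18: x0=(0.7849, -1.3620, 1.4039) x1=(-0.9712, 1.0549, -1.1095)
step 19: x0=(0.7743, -1.3297, 1.4110) x1=(-0.9618, 1.0226, -1.0804)
step 20: x0=(0.7631, -1.2966, 1.4174) x1=(-0.9515, 0.9892, -1.0501)
step 21: x0=(0.7514, -1.2629, 1.4230) x1=(-0.9404, 0.9547, -1.0186)
step 22: x0=(0.7392, -1.2286, 1.4279) x1=(-0.9285, 0.9193, -0.9860)
step 0 velocities: v0=(0.0000, 0.7200, 1.0000) v1=(-0.3300, -0.2900, 0.2600)
step 0: KE=0.8337, PE=5.0619, E=5.8956
step 22 velocities: v0=(-0.5645, 1.5763, 0.2067) v1=(0.5570, -1.6356, 1.5067)
step 22: KE=3.0642, PE=2.8308, E=5.8950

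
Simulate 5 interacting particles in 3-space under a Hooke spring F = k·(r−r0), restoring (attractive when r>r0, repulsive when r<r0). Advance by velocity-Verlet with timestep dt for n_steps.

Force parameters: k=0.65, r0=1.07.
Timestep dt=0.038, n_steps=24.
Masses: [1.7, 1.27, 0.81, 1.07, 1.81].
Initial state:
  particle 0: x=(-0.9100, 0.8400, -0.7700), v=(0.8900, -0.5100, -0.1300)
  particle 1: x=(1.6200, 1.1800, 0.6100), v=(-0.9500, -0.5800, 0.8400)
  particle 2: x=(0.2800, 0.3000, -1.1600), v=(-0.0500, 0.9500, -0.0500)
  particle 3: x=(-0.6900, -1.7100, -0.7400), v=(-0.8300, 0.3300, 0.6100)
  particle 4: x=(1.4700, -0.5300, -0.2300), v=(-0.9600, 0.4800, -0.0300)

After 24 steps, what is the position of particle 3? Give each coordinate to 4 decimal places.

(-0.6860, -0.3526, -0.0318)

step 0: x0=(-0.9100, 0.8400, -0.7700) x1=(1.6200, 1.1800, 0.6100) x2=(0.2800, 0.3000, -1.1600) x3=(-0.6900, -1.7100, -0.7400) x4=(1.4700, -0.5300, -0.2300)
step 1: x0=(-0.8752, 0.8200, -0.7746) x1=(1.5824, 1.1566, 0.6407) x2=(0.2783, 0.3357, -1.1610) x3=(-0.7201, -1.6951, -0.7164) x4=(1.4327, -0.5114, -0.2313)
step 2: x0=(-0.8387, 0.7988, -0.7786) x1=(1.5418, 1.1307, 0.6691) x2=(0.2772, 0.3703, -1.1600) x3=(-0.7472, -1.6756, -0.6919) x4=(1.3939, -0.4923, -0.2329)
step 3: x0=(-0.8004, 0.7765, -0.7819) x1=(1.4984, 1.1024, 0.6950) x2=(0.2764, 0.4038, -1.1571) x3=(-0.7714, -1.6515, -0.6665) x4=(1.3535, -0.4725, -0.2348)
step 4: x0=(-0.7607, 0.7532, -0.7845) x1=(1.4522, 1.0716, 0.7185) x2=(0.2761, 0.4362, -1.1524) x3=(-0.7926, -1.6229, -0.6404) x4=(1.3118, -0.4523, -0.2369)
step 5: x0=(-0.7195, 0.7288, -0.7864) x1=(1.4033, 1.0386, 0.7396) x2=(0.2761, 0.4673, -1.1457) x3=(-0.8109, -1.5899, -0.6136) x4=(1.2686, -0.4315, -0.2393)
step 6: x0=(-0.6771, 0.7035, -0.7876) x1=(1.3519, 1.0034, 0.7583) x2=(0.2765, 0.4971, -1.1372) x3=(-0.8261, -1.5526, -0.5860) x4=(1.2241, -0.4103, -0.2419)
step 7: x0=(-0.6334, 0.6773, -0.7881) x1=(1.2979, 0.9661, 0.7747) x2=(0.2773, 0.5256, -1.1269) x3=(-0.8385, -1.5112, -0.5579) x4=(1.1784, -0.3887, -0.2447)
step 8: x0=(-0.5888, 0.6503, -0.7879) x1=(1.2417, 0.9269, 0.7886) x2=(0.2783, 0.5526, -1.1148) x3=(-0.8479, -1.4657, -0.5291) x4=(1.1316, -0.3666, -0.2477)
step 9: x0=(-0.5433, 0.6225, -0.7869) x1=(1.1832, 0.8859, 0.8003) x2=(0.2797, 0.5783, -1.1010) x3=(-0.8545, -1.4163, -0.4998) x4=(1.0836, -0.3443, -0.2508)
step 10: x0=(-0.4971, 0.5941, -0.7852) x1=(1.1227, 0.8432, 0.8097) x2=(0.2813, 0.6025, -1.0854) x3=(-0.8583, -1.3633, -0.4701) x4=(1.0346, -0.3217, -0.2541)
step 11: x0=(-0.4502, 0.5649, -0.7828) x1=(1.0602, 0.7990, 0.8169) x2=(0.2832, 0.6254, -1.0683) x3=(-0.8594, -1.3067, -0.4399) x4=(0.9847, -0.2988, -0.2575)
step 12: x0=(-0.4028, 0.5352, -0.7796) x1=(0.9959, 0.7533, 0.8220) x2=(0.2852, 0.6469, -1.0496) x3=(-0.8579, -1.2468, -0.4093) x4=(0.9340, -0.2757, -0.2609)
step 13: x0=(-0.3551, 0.5049, -0.7758) x1=(0.9300, 0.7064, 0.8250) x2=(0.2875, 0.6671, -1.0295) x3=(-0.8539, -1.1839, -0.3785) x4=(0.8825, -0.2524, -0.2645)
step 14: x0=(-0.3071, 0.4741, -0.7713) x1=(0.8625, 0.6583, 0.8261) x2=(0.2899, 0.6861, -1.0079) x3=(-0.8476, -1.1181, -0.3473) x4=(0.8304, -0.2291, -0.2680)
step 15: x0=(-0.2590, 0.4429, -0.7662) x1=(0.7937, 0.6092, 0.8253) x2=(0.2924, 0.7040, -0.9850) x3=(-0.8389, -1.0496, -0.3160) x4=(0.7777, -0.2056, -0.2716)
step 16: x0=(-0.2108, 0.4113, -0.7604) x1=(0.7237, 0.5592, 0.8227) x2=(0.2950, 0.7207, -0.9609) x3=(-0.8282, -0.9787, -0.2845) x4=(0.7245, -0.1821, -0.2752)
step 17: x0=(-0.1626, 0.3793, -0.7541) x1=(0.6526, 0.5085, 0.8185) x2=(0.2977, 0.7366, -0.9355) x3=(-0.8155, -0.9056, -0.2528) x4=(0.6709, -0.1586, -0.2787)
step 18: x0=(-0.1146, 0.3469, -0.7473) x1=(0.5806, 0.4572, 0.8128) x2=(0.3003, 0.7516, -0.9091) x3=(-0.8009, -0.8306, -0.2212) x4=(0.6170, -0.1351, -0.2822)
step 19: x0=(-0.0667, 0.3142, -0.7400) x1=(0.5078, 0.4054, 0.8055) x2=(0.3028, 0.7660, -0.8815) x3=(-0.7848, -0.7539, -0.1894) x4=(0.5629, -0.1117, -0.2855)
step 20: x0=(-0.0190, 0.2813, -0.7323) x1=(0.4344, 0.3532, 0.7970) x2=(0.3052, 0.7797, -0.8530) x3=(-0.7672, -0.6757, -0.1577) x4=(0.5086, -0.0884, -0.2888)
step 21: x0=(0.0284, 0.2481, -0.7244) x1=(0.3604, 0.3008, 0.7873) x2=(0.3074, 0.7930, -0.8235) x3=(-0.7483, -0.5963, -0.1261) x4=(0.4543, -0.0652, -0.2919)
step 22: x0=(0.0756, 0.2148, -0.7162) x1=(0.2861, 0.2482, 0.7765) x2=(0.3092, 0.8059, -0.7931) x3=(-0.7284, -0.5159, -0.0945) x4=(0.4000, -0.0422, -0.2948)
step 23: x0=(0.1225, 0.1813, -0.7079) x1=(0.2114, 0.1956, 0.7648) x2=(0.3108, 0.8184, -0.7618) x3=(-0.7075, -0.4346, -0.0631) x4=(0.3457, -0.0193, -0.2975)
step 24: x0=(0.1692, 0.1476, -0.6995) x1=(0.1367, 0.1431, 0.7521) x2=(0.3120, 0.8307, -0.7297) x3=(-0.6860, -0.3526, -0.0318) x4=(0.2915, 0.0033, -0.2999)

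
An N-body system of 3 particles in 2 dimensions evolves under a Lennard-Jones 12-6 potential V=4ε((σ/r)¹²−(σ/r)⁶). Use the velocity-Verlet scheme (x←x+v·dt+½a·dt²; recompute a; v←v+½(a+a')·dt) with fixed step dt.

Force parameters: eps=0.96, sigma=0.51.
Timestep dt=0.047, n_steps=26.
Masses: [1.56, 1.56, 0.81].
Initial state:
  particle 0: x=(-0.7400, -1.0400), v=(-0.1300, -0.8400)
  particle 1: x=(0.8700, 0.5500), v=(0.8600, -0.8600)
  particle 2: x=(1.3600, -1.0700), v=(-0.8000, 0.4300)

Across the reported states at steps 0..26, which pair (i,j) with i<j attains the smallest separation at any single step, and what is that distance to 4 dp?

pair (1,2), distance 0.9438

step 0: x0=(-0.7400, -1.0400) x1=(0.8700, 0.5500) x2=(1.3600, -1.0700)
step 1: x0=(-0.7461, -1.0795) x1=(0.9104, 0.5096) x2=(1.3224, -1.0498)
step 2: x0=(-0.7522, -1.1190) x1=(0.9508, 0.4691) x2=(1.2848, -1.0295)
step 3: x0=(-0.7583, -1.1584) x1=(0.9913, 0.4286) x2=(1.2471, -1.0092)
step 4: x0=(-0.7644, -1.1979) x1=(1.0317, 0.3881) x2=(1.2095, -0.9888)
step 5: x0=(-0.7705, -1.2374) x1=(1.0722, 0.3476) x2=(1.1718, -0.9683)
step 6: x0=(-0.7766, -1.2769) x1=(1.1126, 0.3069) x2=(1.1341, -0.9477)
step 7: x0=(-0.7826, -1.3163) x1=(1.1531, 0.2661) x2=(1.0963, -0.9268)
step 8: x0=(-0.7887, -1.3558) x1=(1.1935, 0.2252) x2=(1.0586, -0.9056)
step 9: x0=(-0.7948, -1.3953) x1=(1.2339, 0.1840) x2=(1.0209, -0.8840)
step 10: x0=(-0.8008, -1.4347) x1=(1.2743, 0.1425) x2=(0.9834, -0.8618)
step 11: x0=(-0.8069, -1.4742) x1=(1.3145, 0.1007) x2=(0.9460, -0.8388)
step 12: x0=(-0.8129, -1.5137) x1=(1.3545, 0.0583) x2=(0.9090, -0.8149)
step 13: x0=(-0.8189, -1.5531) x1=(1.3943, 0.0154) x2=(0.8725, -0.7900)
step 14: x0=(-0.8250, -1.5926) x1=(1.4337, -0.0281) x2=(0.8368, -0.7638)
step 15: x0=(-0.8310, -1.6320) x1=(1.4725, -0.0722) x2=(0.8020, -0.7365)
step 16: x0=(-0.8370, -1.6715) x1=(1.5108, -0.1170) x2=(0.7683, -0.7081)
step 17: x0=(-0.8430, -1.7109) x1=(1.5485, -0.1622) x2=(0.7358, -0.6787)
step 18: x0=(-0.8490, -1.7503) x1=(1.5855, -0.2078) x2=(0.7045, -0.6486)
step 19: x0=(-0.8550, -1.7898) x1=(1.6220, -0.2536) x2=(0.6742, -0.6180)
step 20: x0=(-0.8610, -1.8292) x1=(1.6581, -0.2997) x2=(0.6448, -0.5870)
step 21: x0=(-0.8670, -1.8686) x1=(1.6937, -0.3458) x2=(0.6161, -0.5559)
step 22: x0=(-0.8729, -1.9081) x1=(1.7291, -0.3921) x2=(0.5880, -0.5246)
step 23: x0=(-0.8789, -1.9475) x1=(1.7643, -0.4383) x2=(0.5602, -0.4933)
step 24: x0=(-0.8849, -1.9869) x1=(1.7993, -0.4845) x2=(0.5328, -0.4620)
step 25: x0=(-0.8909, -2.0263) x1=(1.8342, -0.5308) x2=(0.5055, -0.4307)
step 26: x0=(-0.8968, -2.0657) x1=(1.8690, -0.5770) x2=(0.4784, -0.3995)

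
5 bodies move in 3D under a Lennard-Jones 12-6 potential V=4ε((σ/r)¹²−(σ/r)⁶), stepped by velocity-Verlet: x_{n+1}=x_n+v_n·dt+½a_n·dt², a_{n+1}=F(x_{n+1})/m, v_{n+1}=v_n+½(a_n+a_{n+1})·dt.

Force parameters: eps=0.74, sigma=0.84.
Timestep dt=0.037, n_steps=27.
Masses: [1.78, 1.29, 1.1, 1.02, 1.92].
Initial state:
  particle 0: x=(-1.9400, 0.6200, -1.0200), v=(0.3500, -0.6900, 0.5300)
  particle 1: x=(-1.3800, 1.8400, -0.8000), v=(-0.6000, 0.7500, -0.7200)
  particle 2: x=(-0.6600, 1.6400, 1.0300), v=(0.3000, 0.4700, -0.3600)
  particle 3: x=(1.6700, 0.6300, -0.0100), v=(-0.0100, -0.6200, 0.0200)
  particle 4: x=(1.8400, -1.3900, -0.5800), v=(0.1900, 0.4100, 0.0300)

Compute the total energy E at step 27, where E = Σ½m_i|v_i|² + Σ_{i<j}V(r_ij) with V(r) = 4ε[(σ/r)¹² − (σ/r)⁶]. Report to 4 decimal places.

step 0: x0=(-1.9400, 0.6200, -1.0200) x1=(-1.3800, 1.8400, -0.8000) x2=(-0.6600, 1.6400, 1.0300) x3=(1.6700, 0.6300, -0.0100) x4=(1.8400, -1.3900, -0.5800)
step 1: x0=(-1.9269, 0.5947, -1.0003) x1=(-1.4023, 1.8674, -0.8267) x2=(-0.6489, 1.6574, 1.0166) x3=(1.6696, 0.6070, -0.0093) x4=(1.8470, -1.3748, -0.5789)
step 2: x0=(-1.9137, 0.5698, -0.9806) x1=(-1.4249, 1.8943, -0.8534) x2=(-0.6378, 1.6748, 1.0032) x3=(1.6693, 0.5840, -0.0085) x4=(1.8541, -1.3596, -0.5778)
step 3: x0=(-1.9004, 0.5452, -0.9609) x1=(-1.4476, 1.9207, -0.8801) x2=(-0.6268, 1.6922, 0.9897) x3=(1.6689, 0.5610, -0.0078) x4=(1.8611, -1.3444, -0.5766)
step 4: x0=(-1.8869, 0.5210, -0.9411) x1=(-1.4704, 1.9467, -0.9068) x2=(-0.6158, 1.7096, 0.9762) x3=(1.6685, 0.5379, -0.0071) x4=(1.8681, -1.3291, -0.5755)
step 5: x0=(-1.8734, 0.4971, -0.9213) x1=(-1.4933, 1.9722, -0.9334) x2=(-0.6048, 1.7269, 0.9626) x3=(1.6681, 0.5147, -0.0065) x4=(1.8751, -1.3138, -0.5743)
step 6: x0=(-1.8597, 0.4733, -0.9015) x1=(-1.5163, 1.9975, -0.9600) x2=(-0.5938, 1.7443, 0.9490) x3=(1.6677, 0.4914, -0.0058) x4=(1.8821, -1.2984, -0.5732)
step 7: x0=(-1.8461, 0.4498, -0.8818) x1=(-1.5393, 2.0225, -0.9866) x2=(-0.5828, 1.7617, 0.9353) x3=(1.6674, 0.4681, -0.0052) x4=(1.8891, -1.2830, -0.5720)
step 8: x0=(-1.8324, 0.4264, -0.8620) x1=(-1.5624, 2.0472, -1.0132) x2=(-0.5718, 1.7791, 0.9216) x3=(1.6670, 0.4446, -0.0046) x4=(1.8961, -1.2676, -0.5708)
step 9: x0=(-1.8187, 0.4032, -0.8422) x1=(-1.5854, 2.0718, -1.0397) x2=(-0.5609, 1.7964, 0.9078) x3=(1.6666, 0.4211, -0.0040) x4=(1.9031, -1.2521, -0.5696)
step 10: x0=(-1.8049, 0.3801, -0.8224) x1=(-1.6085, 2.0962, -1.0662) x2=(-0.5499, 1.8138, 0.8941) x3=(1.6663, 0.3974, -0.0035) x4=(1.9101, -1.2365, -0.5683)
step 11: x0=(-1.7912, 0.3571, -0.8027) x1=(-1.6316, 2.1204, -1.0926) x2=(-0.5390, 1.8312, 0.8802) x3=(1.6659, 0.3735, -0.0031) x4=(1.9171, -1.2208, -0.5671)
step 12: x0=(-1.7774, 0.3342, -0.7829) x1=(-1.6547, 2.1446, -1.1190) x2=(-0.5281, 1.8485, 0.8664) x3=(1.6656, 0.3495, -0.0027) x4=(1.9240, -1.2050, -0.5658)
step 13: x0=(-1.7636, 0.3113, -0.7632) x1=(-1.6778, 2.1686, -1.1453) x2=(-0.5172, 1.8659, 0.8525) x3=(1.6653, 0.3253, -0.0024) x4=(1.9309, -1.1892, -0.5644)
step 14: x0=(-1.7499, 0.2885, -0.7435) x1=(-1.7009, 2.1926, -1.1716) x2=(-0.5063, 1.8832, 0.8386) x3=(1.6651, 0.3008, -0.0021) x4=(1.9378, -1.1732, -0.5630)
step 15: x0=(-1.7361, 0.2658, -0.7238) x1=(-1.7239, 2.2166, -1.1979) x2=(-0.4954, 1.9005, 0.8247) x3=(1.6649, 0.2761, -0.0020) x4=(1.9447, -1.1570, -0.5616)
step 16: x0=(-1.7223, 0.2430, -0.7040) x1=(-1.7470, 2.2404, -1.2242) x2=(-0.4846, 1.9178, 0.8107) x3=(1.6647, 0.2511, -0.0020) x4=(1.9516, -1.1407, -0.5601)
step 17: x0=(-1.7085, 0.2204, -0.6843) x1=(-1.7701, 2.2643, -1.2505) x2=(-0.4737, 1.9352, 0.7967) x3=(1.6647, 0.2257, -0.0021) x4=(1.9584, -1.1242, -0.5585)
step 18: x0=(-1.6947, 0.1977, -0.6646) x1=(-1.7931, 2.2881, -1.2767) x2=(-0.4629, 1.9525, 0.7827) x3=(1.6647, 0.1998, -0.0024) x4=(1.9651, -1.1074, -0.5568)
step 19: x0=(-1.6809, 0.1751, -0.6449) x1=(-1.8161, 2.3118, -1.3029) x2=(-0.4520, 1.9698, 0.7687) x3=(1.6648, 0.1735, -0.0030) x4=(1.9718, -1.0904, -0.5550)
step 20: x0=(-1.6671, 0.1525, -0.6252) x1=(-1.8392, 2.3356, -1.3291) x2=(-0.4412, 1.9871, 0.7547) x3=(1.6651, 0.1465, -0.0038) x4=(1.9784, -1.0731, -0.5531)
step 21: x0=(-1.6533, 0.1299, -0.6055) x1=(-1.8622, 2.3593, -1.3553) x2=(-0.4304, 2.0043, 0.7406) x3=(1.6655, 0.1189, -0.0049) x4=(1.9849, -1.0553, -0.5509)
step 22: x0=(-1.6395, 0.1073, -0.5858) x1=(-1.8852, 2.3830, -1.3815) x2=(-0.4195, 2.0216, 0.7266) x3=(1.6662, 0.0903, -0.0064) x4=(1.9913, -1.0372, -0.5486)
step 23: x0=(-1.6257, 0.0847, -0.5661) x1=(-1.9082, 2.4067, -1.4076) x2=(-0.4087, 2.0389, 0.7125) x3=(1.6671, 0.0608, -0.0084) x4=(1.9976, -1.0184, -0.5460)
step 24: x0=(-1.6119, 0.0622, -0.5463) x1=(-1.9312, 2.4304, -1.4338) x2=(-0.3979, 2.0561, 0.6984) x3=(1.6685, 0.0300, -0.0110) x4=(2.0036, -0.9990, -0.5431)
step 25: x0=(-1.5980, 0.0396, -0.5266) x1=(-1.9542, 2.4541, -1.4599) x2=(-0.3871, 2.0734, 0.6843) x3=(1.6703, -0.0023, -0.0144) x4=(2.0094, -0.9788, -0.5398)
step 26: x0=(-1.5842, 0.0171, -0.5069) x1=(-1.9772, 2.4778, -1.4861) x2=(-0.3763, 2.0906, 0.6702) x3=(1.6727, -0.0363, -0.0188) x4=(2.0148, -0.9577, -0.5359)
step 27: x0=(-1.5704, -0.0055, -0.4872) x1=(-2.0002, 2.5014, -1.5122) x2=(-0.3655, 2.1079, 0.6561) x3=(1.6759, -0.0725, -0.0243) x4=(2.0198, -0.9355, -0.5315)
step 0 velocities: v0=(0.3500, -0.6900, 0.5300) v1=(-0.6000, 0.7500, -0.7200) v2=(0.3000, 0.4700, -0.3600) v3=(-0.0100, -0.6200, 0.0200) v4=(0.1900, 0.4100, 0.0300)
step 0: KE=2.3476, PE=-0.1914, E=2.1562
step 27 velocities: v0=(0.3737, -0.6088, 0.5327) v1=(-0.6213, 0.6394, -0.7060) v2=(0.2915, 0.4656, -0.3818) v3=(0.0988, -1.0075, -0.1675) v4=(0.1294, 0.6174, 0.1302)
step 27: KE=2.7223, PE=-0.5653, E=2.1570

2.1570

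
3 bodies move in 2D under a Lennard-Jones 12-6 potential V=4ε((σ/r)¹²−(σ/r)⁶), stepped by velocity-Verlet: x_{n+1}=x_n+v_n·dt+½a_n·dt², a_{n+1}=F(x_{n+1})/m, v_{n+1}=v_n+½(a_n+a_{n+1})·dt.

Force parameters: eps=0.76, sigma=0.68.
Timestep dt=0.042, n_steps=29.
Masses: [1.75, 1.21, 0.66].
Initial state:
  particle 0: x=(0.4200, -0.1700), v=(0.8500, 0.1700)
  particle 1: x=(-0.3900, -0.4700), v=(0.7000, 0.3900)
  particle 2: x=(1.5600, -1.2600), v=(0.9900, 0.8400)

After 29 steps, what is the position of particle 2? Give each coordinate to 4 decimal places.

(2.6180, -0.1584)

step 0: x0=(0.4200, -0.1700) x1=(-0.3900, -0.4700) x2=(1.5600, -1.2600)
step 1: x0=(0.4545, -0.1633) x1=(-0.3588, -0.4530) x2=(1.6015, -1.2246)
step 2: x0=(0.4865, -0.1576) x1=(-0.3240, -0.4346) x2=(1.6428, -1.1891)
step 3: x0=(0.5161, -0.1529) x1=(-0.2854, -0.4151) x2=(1.6839, -1.1535)
step 4: x0=(0.5431, -0.1490) x1=(-0.2432, -0.3943) x2=(1.7249, -1.1177)
step 5: x0=(0.5678, -0.1459) x1=(-0.1973, -0.3724) x2=(1.7656, -1.0817)
step 6: x0=(0.5906, -0.1435) x1=(-0.1486, -0.3496) x2=(1.8061, -1.0455)
step 7: x0=(0.6130, -0.1412) x1=(-0.0994, -0.3267) x2=(1.8463, -1.0092)
step 8: x0=(0.6392, -0.1381) x1=(-0.0554, -0.3052) x2=(1.8863, -0.9727)
step 9: x0=(0.6746, -0.1328) x1=(-0.0245, -0.2869) x2=(1.9261, -0.9361)
step 10: x0=(0.7187, -0.1257) x1=(-0.0061, -0.2713) x2=(1.9655, -0.8993)
step 11: x0=(0.7660, -0.1180) x1=(0.0078, -0.2567) x2=(2.0047, -0.8623)
step 12: x0=(0.8128, -0.1105) x1=(0.0227, -0.2418) x2=(2.0435, -0.8251)
step 13: x0=(0.8576, -0.1035) x1=(0.0406, -0.2265) x2=(2.0820, -0.7877)
step 14: x0=(0.9000, -0.0969) x1=(0.0622, -0.2106) x2=(2.1201, -0.7501)
step 15: x0=(0.9399, -0.0907) x1=(0.0878, -0.1942) x2=(2.1577, -0.7122)
step 16: x0=(0.9773, -0.0850) x1=(0.1172, -0.1773) x2=(2.1948, -0.6742)
step 17: x0=(1.0122, -0.0796) x1=(0.1504, -0.1600) x2=(2.2314, -0.6358)
step 18: x0=(1.0447, -0.0746) x1=(0.1875, -0.1424) x2=(2.2674, -0.5972)
step 19: x0=(1.0748, -0.0699) x1=(0.2284, -0.1245) x2=(2.3028, -0.5584)
step 20: x0=(1.1024, -0.0654) x1=(0.2732, -0.1063) x2=(2.3376, -0.5193)
step 21: x0=(1.1276, -0.0612) x1=(0.3219, -0.0879) x2=(2.3717, -0.4799)
step 22: x0=(1.1507, -0.0571) x1=(0.3739, -0.0694) x2=(2.4051, -0.4404)
step 23: x0=(1.1730, -0.0531) x1=(0.4274, -0.0509) x2=(2.4379, -0.4006)
step 24: x0=(1.1978, -0.0492) x1=(0.4779, -0.0324) x2=(2.4699, -0.3606)
step 25: x0=(1.2303, -0.0456) x1=(0.5175, -0.0137) x2=(2.5012, -0.3205)
step 26: x0=(1.2727, -0.0424) x1=(0.5431, 0.0057) x2=(2.5318, -0.2802)
step 27: x0=(1.3202, -0.0396) x1=(0.5619, 0.0256) x2=(2.5615, -0.2398)
step 28: x0=(1.3683, -0.0369) x1=(0.5804, 0.0454) x2=(2.5903, -0.1992)
step 29: x0=(1.4149, -0.0340) x1=(0.6016, 0.0650) x2=(2.6180, -0.1584)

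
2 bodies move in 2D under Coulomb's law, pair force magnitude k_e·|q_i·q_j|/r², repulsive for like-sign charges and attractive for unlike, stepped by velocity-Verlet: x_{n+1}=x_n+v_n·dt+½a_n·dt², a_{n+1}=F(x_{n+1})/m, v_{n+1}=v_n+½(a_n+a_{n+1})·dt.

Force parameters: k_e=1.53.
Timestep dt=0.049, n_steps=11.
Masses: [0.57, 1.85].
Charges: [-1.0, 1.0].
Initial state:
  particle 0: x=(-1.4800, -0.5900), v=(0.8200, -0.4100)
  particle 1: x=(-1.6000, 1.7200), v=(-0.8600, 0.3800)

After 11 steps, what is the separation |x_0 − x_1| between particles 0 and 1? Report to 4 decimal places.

2.8401

step 0: x0=(-1.4800, -0.5900) x1=(-1.6000, 1.7200)
step 1: x0=(-1.4399, -0.6095) x1=(-1.6421, 1.7384)
step 2: x0=(-1.3998, -0.6278) x1=(-1.6842, 1.7565)
step 3: x0=(-1.3599, -0.6450) x1=(-1.7263, 1.7742)
step 4: x0=(-1.3201, -0.6612) x1=(-1.7683, 1.7917)
step 5: x0=(-1.2806, -0.6763) x1=(-1.8103, 1.8088)
step 6: x0=(-1.2412, -0.6905) x1=(-1.8521, 1.8255)
step 7: x0=(-1.2021, -0.7037) x1=(-1.8940, 1.8421)
step 8: x0=(-1.1632, -0.7161) x1=(-1.9357, 1.8583)
step 9: x0=(-1.1245, -0.7275) x1=(-1.9774, 1.8742)
step 10: x0=(-1.0862, -0.7382) x1=(-2.0189, 1.8900)
step 11: x0=(-1.0481, -0.7481) x1=(-2.0604, 1.9054)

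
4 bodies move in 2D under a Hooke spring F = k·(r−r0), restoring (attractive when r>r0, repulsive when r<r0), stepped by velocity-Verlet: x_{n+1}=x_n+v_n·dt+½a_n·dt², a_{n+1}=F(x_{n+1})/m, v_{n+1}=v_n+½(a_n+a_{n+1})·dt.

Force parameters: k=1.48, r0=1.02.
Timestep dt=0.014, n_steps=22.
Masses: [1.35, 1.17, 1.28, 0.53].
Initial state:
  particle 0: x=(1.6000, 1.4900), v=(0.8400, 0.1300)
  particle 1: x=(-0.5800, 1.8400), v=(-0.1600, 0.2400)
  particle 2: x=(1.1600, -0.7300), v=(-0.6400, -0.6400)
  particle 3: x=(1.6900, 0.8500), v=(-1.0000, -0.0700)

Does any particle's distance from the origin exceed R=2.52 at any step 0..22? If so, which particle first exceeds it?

no

step 0: x0=(1.6000, 1.4900) x1=(-0.5800, 1.8400) x2=(1.1600, -0.7300) x3=(1.6900, 0.8500)
step 1: x0=(1.6116, 1.4917) x1=(-0.5818, 1.8431) x2=(1.1510, -0.7386) x3=(1.6756, 0.8489)
step 2: x0=(1.6229, 1.4934) x1=(-0.5827, 1.8455) x2=(1.1418, -0.7463) x3=(1.6604, 0.8476)
step 3: x0=(1.6339, 1.4948) x1=(-0.5826, 1.8473) x2=(1.1324, -0.7532) x3=(1.6443, 0.8461)
step 4: x0=(1.6445, 1.4961) x1=(-0.5817, 1.8485) x2=(1.1229, -0.7593) x3=(1.6275, 0.8443)
step 5: x0=(1.6548, 1.4973) x1=(-0.5798, 1.8490) x2=(1.1132, -0.7646) x3=(1.6098, 0.8423)
step 6: x0=(1.6648, 1.4983) x1=(-0.5771, 1.8489) x2=(1.1034, -0.7691) x3=(1.5913, 0.8401)
step 7: x0=(1.6745, 1.4991) x1=(-0.5734, 1.8482) x2=(1.0935, -0.7727) x3=(1.5720, 0.8376)
step 8: x0=(1.6838, 1.4998) x1=(-0.5689, 1.8469) x2=(1.0834, -0.7755) x3=(1.5519, 0.8350)
step 9: x0=(1.6929, 1.5004) x1=(-0.5635, 1.8449) x2=(1.0732, -0.7774) x3=(1.5310, 0.8321)
step 10: x0=(1.7016, 1.5007) x1=(-0.5572, 1.8424) x2=(1.0628, -0.7785) x3=(1.5094, 0.8290)
step 11: x0=(1.7099, 1.5009) x1=(-0.5501, 1.8392) x2=(1.0524, -0.7788) x3=(1.4869, 0.8257)
step 12: x0=(1.7180, 1.5009) x1=(-0.5421, 1.8353) x2=(1.0418, -0.7783) x3=(1.4637, 0.8222)
step 13: x0=(1.7257, 1.5008) x1=(-0.5332, 1.8309) x2=(1.0311, -0.7769) x3=(1.4398, 0.8185)
step 14: x0=(1.7330, 1.5004) x1=(-0.5235, 1.8259) x2=(1.0203, -0.7747) x3=(1.4151, 0.8147)
step 15: x0=(1.7401, 1.4999) x1=(-0.5131, 1.8202) x2=(1.0094, -0.7717) x3=(1.3897, 0.8107)
step 16: x0=(1.7468, 1.4991) x1=(-0.5017, 1.8140) x2=(0.9983, -0.7678) x3=(1.3636, 0.8065)
step 17: x0=(1.7532, 1.4982) x1=(-0.4897, 1.8071) x2=(0.9872, -0.7632) x3=(1.3369, 0.8022)
step 18: x0=(1.7592, 1.4970) x1=(-0.4768, 1.7997) x2=(0.9760, -0.7577) x3=(1.3095, 0.7978)
step 19: x0=(1.7649, 1.4957) x1=(-0.4632, 1.7917) x2=(0.9647, -0.7515) x3=(1.2815, 0.7932)
step 20: x0=(1.7703, 1.4941) x1=(-0.4488, 1.7831) x2=(0.9534, -0.7444) x3=(1.2530, 0.7886)
step 21: x0=(1.7753, 1.4924) x1=(-0.4337, 1.7739) x2=(0.9419, -0.7366) x3=(1.2239, 0.7838)
step 22: x0=(1.7800, 1.4904) x1=(-0.4179, 1.7642) x2=(0.9304, -0.7280) x3=(1.1942, 0.7790)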